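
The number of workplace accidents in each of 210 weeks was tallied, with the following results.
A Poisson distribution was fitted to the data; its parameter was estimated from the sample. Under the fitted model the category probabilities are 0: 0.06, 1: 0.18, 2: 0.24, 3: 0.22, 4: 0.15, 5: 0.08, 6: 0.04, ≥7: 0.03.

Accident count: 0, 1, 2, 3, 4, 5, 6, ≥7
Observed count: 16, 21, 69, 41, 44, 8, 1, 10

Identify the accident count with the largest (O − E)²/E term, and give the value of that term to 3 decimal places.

1, 7.467

Expected counts E_i = n·p_i: 210×0.06 = 12.6, 210×0.18 = 37.8, 210×0.24 = 50.4, 210×0.22 = 46.2, 210×0.15 = 31.5, 210×0.08 = 16.8, 210×0.04 = 8.4, 210×0.03 = 6.3.
χ² = (16−12.6)²/12.6 + (21−37.8)²/37.8 + (69−50.4)²/50.4 + (41−46.2)²/46.2 + (44−31.5)²/31.5 + (8−16.8)²/16.8 + (1−8.4)²/8.4 + (10−6.3)²/6.3
   = 0.9175 + 7.4667 + 6.8643 + 0.5853 + 4.9603 + 4.6095 + 6.5190 + 2.1730
The largest term is for 1: 7.467.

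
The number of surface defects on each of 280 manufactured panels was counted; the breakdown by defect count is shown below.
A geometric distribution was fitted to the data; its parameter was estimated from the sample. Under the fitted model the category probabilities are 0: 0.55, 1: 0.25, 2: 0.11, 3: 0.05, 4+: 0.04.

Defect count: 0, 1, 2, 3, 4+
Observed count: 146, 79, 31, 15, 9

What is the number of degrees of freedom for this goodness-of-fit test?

There are k = 5 categories and 1 parameter estimated from the data, so df = 5 − 1 − 1 = 3.

3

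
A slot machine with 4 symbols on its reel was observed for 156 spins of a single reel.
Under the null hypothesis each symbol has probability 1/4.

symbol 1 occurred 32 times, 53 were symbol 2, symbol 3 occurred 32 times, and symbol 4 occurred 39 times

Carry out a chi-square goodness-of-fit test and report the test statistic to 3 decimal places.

Under H₀ each category has probability 1/4, so each expected count is 156/4 = 39.
symbol 1: (32 − 39)²/39 = 49/39 = 1.2564
symbol 2: (53 − 39)²/39 = 196/39 = 5.0256
symbol 3: (32 − 39)²/39 = 49/39 = 1.2564
symbol 4: (39 − 39)²/39 = 0/39 = 0.0000
Sum = 7.538

7.538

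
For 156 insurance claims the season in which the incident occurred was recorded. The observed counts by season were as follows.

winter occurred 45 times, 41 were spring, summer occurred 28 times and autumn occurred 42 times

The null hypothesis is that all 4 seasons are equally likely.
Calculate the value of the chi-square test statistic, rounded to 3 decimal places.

Under H₀ each category has probability 1/4, so each expected count is 156/4 = 39.
winter: (45 − 39)²/39 = 36/39 = 0.9231
spring: (41 − 39)²/39 = 4/39 = 0.1026
summer: (28 − 39)²/39 = 121/39 = 3.1026
autumn: (42 − 39)²/39 = 9/39 = 0.2308
Sum = 4.359

4.359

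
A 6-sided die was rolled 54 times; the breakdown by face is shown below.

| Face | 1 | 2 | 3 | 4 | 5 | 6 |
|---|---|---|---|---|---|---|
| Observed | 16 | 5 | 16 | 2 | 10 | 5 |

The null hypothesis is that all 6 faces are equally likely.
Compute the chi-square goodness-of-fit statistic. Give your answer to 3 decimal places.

Under H₀ each category has probability 1/6, so each expected count is 54/6 = 9.
χ² = (16−9)²/9 + (5−9)²/9 + (16−9)²/9 + (2−9)²/9 + (10−9)²/9 + (5−9)²/9
   = 5.4444 + 1.7778 + 5.4444 + 5.4444 + 0.1111 + 1.7778
Sum = 20.000

20.000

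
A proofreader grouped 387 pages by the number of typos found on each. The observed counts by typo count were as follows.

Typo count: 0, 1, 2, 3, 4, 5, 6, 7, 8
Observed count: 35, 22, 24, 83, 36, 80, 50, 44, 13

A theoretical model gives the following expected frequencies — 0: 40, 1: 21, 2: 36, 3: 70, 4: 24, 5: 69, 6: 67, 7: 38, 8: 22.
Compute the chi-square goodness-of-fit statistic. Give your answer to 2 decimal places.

cat         O        E   (O−E)²/E
0          35       40      0.625
1          22       21      0.048
2          24       36      4.000
3          83       70      2.414
4          36       24      6.000
5          80       69      1.754
6          50       67      4.313
7          44       38      0.947
8          13       22      3.682
Sum = 23.78

23.78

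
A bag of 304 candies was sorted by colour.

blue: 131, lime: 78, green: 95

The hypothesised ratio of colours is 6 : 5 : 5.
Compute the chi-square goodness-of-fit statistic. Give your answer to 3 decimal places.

Ratio total = 16. Expected counts: 304×6/16 = 114, 304×5/16 = 95, 304×5/16 = 95.
cat         O        E   (O−E)²/E
blue      131      114     2.5351
lime       78       95     3.0421
green      95       95     0.0000
Sum = 5.577

5.577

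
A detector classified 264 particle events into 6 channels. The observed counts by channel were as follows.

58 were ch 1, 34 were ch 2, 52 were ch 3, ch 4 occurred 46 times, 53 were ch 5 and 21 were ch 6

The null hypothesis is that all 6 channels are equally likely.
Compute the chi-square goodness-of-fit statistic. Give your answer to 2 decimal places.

22.14

Under H₀ each category has probability 1/6, so each expected count is 264/6 = 44.
χ² = (58−44)²/44 + (34−44)²/44 + (52−44)²/44 + (46−44)²/44 + (53−44)²/44 + (21−44)²/44
   = 4.455 + 2.273 + 1.455 + 0.091 + 1.841 + 12.023
Sum = 22.14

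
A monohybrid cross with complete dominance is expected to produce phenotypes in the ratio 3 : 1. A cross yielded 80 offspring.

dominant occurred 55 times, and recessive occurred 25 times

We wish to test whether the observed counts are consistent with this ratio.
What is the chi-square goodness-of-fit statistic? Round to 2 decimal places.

1.67

Ratio total = 4. Expected counts: 80×3/4 = 60, 80×1/4 = 20.
cat            O        E   (O−E)²/E
dominant      55       60      0.417
recessive     25       20      1.250
Sum = 1.67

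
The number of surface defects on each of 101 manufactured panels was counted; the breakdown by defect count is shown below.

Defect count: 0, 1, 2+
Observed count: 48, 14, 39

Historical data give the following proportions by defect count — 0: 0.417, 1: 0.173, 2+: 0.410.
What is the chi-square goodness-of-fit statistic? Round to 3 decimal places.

Expected counts E_i = n·p_i: 101×0.417 = 42.117, 101×0.173 = 17.473, 101×0.410 = 41.41.
cat         O        E   (O−E)²/E
0          48   42.117     0.8218
1          14   17.473     0.6903
2+         39    41.41     0.1403
Sum = 1.652

1.652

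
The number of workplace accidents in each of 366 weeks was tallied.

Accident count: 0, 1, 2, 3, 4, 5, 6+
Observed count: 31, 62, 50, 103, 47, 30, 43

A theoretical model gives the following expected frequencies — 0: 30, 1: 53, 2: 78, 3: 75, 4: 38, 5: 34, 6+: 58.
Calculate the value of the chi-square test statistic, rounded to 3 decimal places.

28.548

cat         O        E   (O−E)²/E
0          31       30     0.0333
1          62       53     1.5283
2          50       78    10.0513
3         103       75    10.4533
4          47       38     2.1316
5          30       34     0.4706
6+         43       58     3.8793
Sum = 28.548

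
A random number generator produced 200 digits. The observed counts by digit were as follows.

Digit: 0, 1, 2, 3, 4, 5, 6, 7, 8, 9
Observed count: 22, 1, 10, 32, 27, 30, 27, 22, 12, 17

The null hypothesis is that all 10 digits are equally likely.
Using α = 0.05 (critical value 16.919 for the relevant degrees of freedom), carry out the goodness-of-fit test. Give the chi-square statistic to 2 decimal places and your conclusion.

Expected count for each of the 10 categories: 200/10 = 20.
0: (22 − 20)²/20 = 4/20 = 0.200
1: (1 − 20)²/20 = 361/20 = 18.050
2: (10 − 20)²/20 = 100/20 = 5.000
3: (32 − 20)²/20 = 144/20 = 7.200
4: (27 − 20)²/20 = 49/20 = 2.450
5: (30 − 20)²/20 = 100/20 = 5.000
6: (27 − 20)²/20 = 49/20 = 2.450
7: (22 − 20)²/20 = 4/20 = 0.200
8: (12 − 20)²/20 = 64/20 = 3.200
9: (17 − 20)²/20 = 9/20 = 0.450
Sum = 44.20
df = 9. Since 44.20 > 16.919, we reject H₀.

44.20; reject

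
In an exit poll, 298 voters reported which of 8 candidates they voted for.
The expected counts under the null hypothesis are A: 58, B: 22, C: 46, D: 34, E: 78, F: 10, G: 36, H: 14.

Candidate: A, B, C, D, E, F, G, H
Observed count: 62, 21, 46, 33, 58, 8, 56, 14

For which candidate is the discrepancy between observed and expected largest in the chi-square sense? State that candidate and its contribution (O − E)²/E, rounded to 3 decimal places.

G, 11.111

χ² = (62−58)²/58 + (21−22)²/22 + (46−46)²/46 + (33−34)²/34 + (58−78)²/78 + (8−10)²/10 + (56−36)²/36 + (14−14)²/14
   = 0.2759 + 0.0455 + 0.0000 + 0.0294 + 5.1282 + 0.4000 + 11.1111 + 0.0000
The largest term is for G: 11.111.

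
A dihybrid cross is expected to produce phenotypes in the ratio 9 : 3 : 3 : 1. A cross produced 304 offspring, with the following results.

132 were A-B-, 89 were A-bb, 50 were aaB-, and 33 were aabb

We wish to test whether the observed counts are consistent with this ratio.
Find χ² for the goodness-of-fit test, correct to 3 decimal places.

38.035

Ratio total = 16. Expected counts: 304×9/16 = 171, 304×3/16 = 57, 304×3/16 = 57, 304×1/16 = 19.
cat         O        E   (O−E)²/E
A-B-      132      171     8.8947
A-bb       89       57    17.9649
aaB-       50       57     0.8596
aabb       33       19    10.3158
Sum = 38.035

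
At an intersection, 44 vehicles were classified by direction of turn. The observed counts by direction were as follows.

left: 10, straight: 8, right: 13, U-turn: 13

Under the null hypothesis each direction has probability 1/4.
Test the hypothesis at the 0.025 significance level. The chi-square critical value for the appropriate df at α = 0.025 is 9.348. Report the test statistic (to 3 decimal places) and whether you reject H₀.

1.636; do not reject

Expected count for each of the 4 categories: 44/4 = 11.
χ² = (10−11)²/11 + (8−11)²/11 + (13−11)²/11 + (13−11)²/11
   = 0.0909 + 0.8182 + 0.3636 + 0.3636
Sum = 1.636
df = 3. Since 1.636 < 9.348, we do not reject H₀.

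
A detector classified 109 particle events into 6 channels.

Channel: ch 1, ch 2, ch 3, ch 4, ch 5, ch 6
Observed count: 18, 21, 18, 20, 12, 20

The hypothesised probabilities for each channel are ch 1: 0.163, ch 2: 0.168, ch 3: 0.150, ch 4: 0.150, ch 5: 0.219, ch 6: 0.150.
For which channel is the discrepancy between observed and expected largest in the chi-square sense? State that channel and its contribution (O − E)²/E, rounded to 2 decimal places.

Expected counts E_i = n·p_i: 109×0.163 = 17.767, 109×0.168 = 18.312, 109×0.150 = 16.35, 109×0.150 = 16.35, 109×0.219 = 23.871, 109×0.150 = 16.35.
χ² = (18−17.767)²/17.767 + (21−18.312)²/18.312 + (18−16.35)²/16.35 + (20−16.35)²/16.35 + (12−23.871)²/23.871 + (20−16.35)²/16.35
   = 0.003 + 0.395 + 0.167 + 0.815 + 5.903 + 0.815
The largest term is for ch 5: 5.90.

ch 5, 5.90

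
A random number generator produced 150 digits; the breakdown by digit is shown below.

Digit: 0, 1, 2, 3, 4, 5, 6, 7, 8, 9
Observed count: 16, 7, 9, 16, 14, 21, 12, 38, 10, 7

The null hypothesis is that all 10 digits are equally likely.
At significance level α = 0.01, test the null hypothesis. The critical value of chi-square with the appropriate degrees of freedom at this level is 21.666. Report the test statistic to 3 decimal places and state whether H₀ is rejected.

51.067; reject

Expected count for each of the 10 categories: 150/10 = 15.
cat         O        E   (O−E)²/E
0          16       15     0.0667
1           7       15     4.2667
2           9       15     2.4000
3          16       15     0.0667
4          14       15     0.0667
5          21       15     2.4000
6          12       15     0.6000
7          38       15    35.2667
8          10       15     1.6667
9           7       15     4.2667
Sum = 51.067
df = 9. Since 51.067 > 21.666, we reject H₀.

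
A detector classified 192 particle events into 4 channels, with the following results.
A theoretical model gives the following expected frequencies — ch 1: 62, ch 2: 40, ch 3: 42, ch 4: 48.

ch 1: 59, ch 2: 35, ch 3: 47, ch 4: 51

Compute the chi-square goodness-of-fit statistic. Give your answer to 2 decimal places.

1.55

cat         O        E   (O−E)²/E
ch 1       59       62      0.145
ch 2       35       40      0.625
ch 3       47       42      0.595
ch 4       51       48      0.188
Sum = 1.55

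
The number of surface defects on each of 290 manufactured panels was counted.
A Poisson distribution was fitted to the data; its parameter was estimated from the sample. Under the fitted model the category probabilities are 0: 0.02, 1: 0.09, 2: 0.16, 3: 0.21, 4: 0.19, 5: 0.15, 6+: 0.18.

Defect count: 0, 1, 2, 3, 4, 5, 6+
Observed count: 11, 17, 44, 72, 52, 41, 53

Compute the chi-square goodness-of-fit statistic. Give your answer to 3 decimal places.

10.313

Expected counts E_i = n·p_i: 290×0.02 = 5.8, 290×0.09 = 26.1, 290×0.16 = 46.4, 290×0.21 = 60.9, 290×0.19 = 55.1, 290×0.15 = 43.5, 290×0.18 = 52.2.
0: (11 − 5.8)²/5.8 = 27.04/5.8 = 4.6621
1: (17 − 26.1)²/26.1 = 82.81/26.1 = 3.1728
2: (44 − 46.4)²/46.4 = 5.76/46.4 = 0.1241
3: (72 − 60.9)²/60.9 = 123.21/60.9 = 2.0232
4: (52 − 55.1)²/55.1 = 9.61/55.1 = 0.1744
5: (41 − 43.5)²/43.5 = 6.25/43.5 = 0.1437
6+: (53 − 52.2)²/52.2 = 0.64/52.2 = 0.0123
Sum = 10.313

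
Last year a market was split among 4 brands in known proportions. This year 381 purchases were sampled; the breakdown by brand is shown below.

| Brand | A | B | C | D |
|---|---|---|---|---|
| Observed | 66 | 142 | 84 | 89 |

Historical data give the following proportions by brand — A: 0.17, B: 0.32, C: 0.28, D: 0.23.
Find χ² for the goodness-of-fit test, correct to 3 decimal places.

Expected counts E_i = n·p_i: 381×0.17 = 64.77, 381×0.32 = 121.92, 381×0.28 = 106.68, 381×0.23 = 87.63.
χ² = (66−64.77)²/64.77 + (142−121.92)²/121.92 + (84−106.68)²/106.68 + (89−87.63)²/87.63
   = 0.0234 + 3.3071 + 4.8217 + 0.0214
Sum = 8.174

8.174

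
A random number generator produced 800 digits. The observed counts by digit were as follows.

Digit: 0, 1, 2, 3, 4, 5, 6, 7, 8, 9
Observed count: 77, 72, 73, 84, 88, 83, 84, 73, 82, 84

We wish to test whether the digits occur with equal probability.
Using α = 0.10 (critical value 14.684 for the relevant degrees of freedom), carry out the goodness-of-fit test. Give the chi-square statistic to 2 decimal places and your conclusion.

Under H₀ each category has probability 1/10, so each expected count is 800/10 = 80.
cat         O        E   (O−E)²/E
0          77       80      0.113
1          72       80      0.800
2          73       80      0.613
3          84       80      0.200
4          88       80      0.800
5          83       80      0.113
6          84       80      0.200
7          73       80      0.613
8          82       80      0.050
9          84       80      0.200
Sum = 3.70
df = 9. Since 3.70 < 14.684, we do not reject H₀.

3.70; do not reject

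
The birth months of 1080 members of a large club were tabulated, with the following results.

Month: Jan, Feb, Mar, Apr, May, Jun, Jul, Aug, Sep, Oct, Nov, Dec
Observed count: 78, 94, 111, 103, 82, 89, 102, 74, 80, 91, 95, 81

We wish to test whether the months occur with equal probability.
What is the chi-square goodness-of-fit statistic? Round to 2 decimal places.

Under H₀ each category has probability 1/12, so each expected count is 1080/12 = 90.
χ² = (78−90)²/90 + (94−90)²/90 + (111−90)²/90 + (103−90)²/90 + (82−90)²/90 + (89−90)²/90 + (102−90)²/90 + (74−90)²/90 + (80−90)²/90 + (91−90)²/90 + (95−90)²/90 + (81−90)²/90
   = 1.600 + 0.178 + 4.900 + 1.878 + 0.711 + 0.011 + 1.600 + 2.844 + 1.111 + 0.011 + 0.278 + 0.900
Sum = 16.02

16.02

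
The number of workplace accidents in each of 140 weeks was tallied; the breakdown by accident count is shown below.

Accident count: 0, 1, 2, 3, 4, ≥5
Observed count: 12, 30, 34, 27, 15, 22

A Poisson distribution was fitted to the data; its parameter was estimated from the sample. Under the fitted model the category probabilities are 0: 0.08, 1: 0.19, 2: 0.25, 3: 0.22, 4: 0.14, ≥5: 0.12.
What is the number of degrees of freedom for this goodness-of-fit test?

4

There are k = 6 categories and 1 parameter estimated from the data, so df = 6 − 1 − 1 = 4.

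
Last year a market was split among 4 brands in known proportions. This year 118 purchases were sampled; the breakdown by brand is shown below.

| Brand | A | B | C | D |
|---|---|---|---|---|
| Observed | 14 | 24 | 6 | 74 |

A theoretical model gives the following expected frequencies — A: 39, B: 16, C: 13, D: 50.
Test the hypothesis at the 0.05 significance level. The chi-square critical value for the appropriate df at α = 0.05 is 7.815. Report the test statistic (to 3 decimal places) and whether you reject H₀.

cat         O        E   (O−E)²/E
A          14       39    16.0256
B          24       16     4.0000
C           6       13     3.7692
D          74       50    11.5200
Sum = 35.315
df = 3. Since 35.315 > 7.815, we reject H₀.

35.315; reject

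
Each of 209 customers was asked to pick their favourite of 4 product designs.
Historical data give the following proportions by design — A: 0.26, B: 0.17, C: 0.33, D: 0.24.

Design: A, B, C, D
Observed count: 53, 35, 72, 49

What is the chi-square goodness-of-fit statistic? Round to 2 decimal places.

0.20

Expected counts E_i = n·p_i: 209×0.26 = 54.34, 209×0.17 = 35.53, 209×0.33 = 68.97, 209×0.24 = 50.16.
A: (53 − 54.34)²/54.34 = 1.7956/54.34 = 0.033
B: (35 − 35.53)²/35.53 = 0.2809/35.53 = 0.008
C: (72 − 68.97)²/68.97 = 9.1809/68.97 = 0.133
D: (49 − 50.16)²/50.16 = 1.3456/50.16 = 0.027
Sum = 0.20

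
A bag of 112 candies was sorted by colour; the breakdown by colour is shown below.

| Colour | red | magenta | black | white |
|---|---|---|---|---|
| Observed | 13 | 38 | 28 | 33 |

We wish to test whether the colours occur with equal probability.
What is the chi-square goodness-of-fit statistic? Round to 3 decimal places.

12.500

Under H₀ each category has probability 1/4, so each expected count is 112/4 = 28.
cat          O        E   (O−E)²/E
red         13       28     8.0357
magenta     38       28     3.5714
black       28       28     0.0000
white       33       28     0.8929
Sum = 12.500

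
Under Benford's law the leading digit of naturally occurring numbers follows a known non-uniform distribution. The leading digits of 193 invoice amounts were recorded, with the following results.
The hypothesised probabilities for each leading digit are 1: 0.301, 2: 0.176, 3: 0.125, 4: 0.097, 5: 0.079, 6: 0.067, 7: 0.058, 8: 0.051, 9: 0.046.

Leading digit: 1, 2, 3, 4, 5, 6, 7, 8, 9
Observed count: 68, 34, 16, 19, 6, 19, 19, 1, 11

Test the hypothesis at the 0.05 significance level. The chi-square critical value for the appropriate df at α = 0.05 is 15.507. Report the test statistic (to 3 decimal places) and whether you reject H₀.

26.782; reject

Expected counts E_i = n·p_i: 193×0.301 = 58.093, 193×0.176 = 33.968, 193×0.125 = 24.125, 193×0.097 = 18.721, 193×0.079 = 15.247, 193×0.067 = 12.931, 193×0.058 = 11.194, 193×0.051 = 9.843, 193×0.046 = 8.878.
1: (68 − 58.093)²/58.093 = 98.148649/58.093 = 1.6895
2: (34 − 33.968)²/33.968 = 0.001024/33.968 = 0.0000
3: (16 − 24.125)²/24.125 = 66.015625/24.125 = 2.7364
4: (19 − 18.721)²/18.721 = 0.077841/18.721 = 0.0042
5: (6 − 15.247)²/15.247 = 85.507009/15.247 = 5.6081
6: (19 − 12.931)²/12.931 = 36.832761/12.931 = 2.8484
7: (19 − 11.194)²/11.194 = 60.933636/11.194 = 5.4434
8: (1 − 9.843)²/9.843 = 78.198649/9.843 = 7.9446
9: (11 − 8.878)²/8.878 = 4.502884/8.878 = 0.5072
Sum = 26.782
df = 8. Since 26.782 > 15.507, we reject H₀.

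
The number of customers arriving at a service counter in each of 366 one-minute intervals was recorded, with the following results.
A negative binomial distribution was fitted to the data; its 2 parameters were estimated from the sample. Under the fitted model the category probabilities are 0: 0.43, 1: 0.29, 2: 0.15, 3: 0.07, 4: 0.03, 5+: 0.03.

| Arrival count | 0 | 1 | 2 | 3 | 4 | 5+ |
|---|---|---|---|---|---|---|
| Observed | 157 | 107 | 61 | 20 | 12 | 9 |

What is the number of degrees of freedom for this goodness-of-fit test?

3

There are k = 6 categories and 2 parameters estimated from the data, so df = 6 − 1 − 2 = 3.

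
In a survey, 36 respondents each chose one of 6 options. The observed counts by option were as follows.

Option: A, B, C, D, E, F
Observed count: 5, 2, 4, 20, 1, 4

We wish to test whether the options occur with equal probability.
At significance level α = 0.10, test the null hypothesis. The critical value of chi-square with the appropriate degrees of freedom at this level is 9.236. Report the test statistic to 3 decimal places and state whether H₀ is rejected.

41.000; reject

Under H₀ each category has probability 1/6, so each expected count is 36/6 = 6.
χ² = (5−6)²/6 + (2−6)²/6 + (4−6)²/6 + (20−6)²/6 + (1−6)²/6 + (4−6)²/6
   = 0.1667 + 2.6667 + 0.6667 + 32.6667 + 4.1667 + 0.6667
Sum = 41.000
df = 5. Since 41.000 > 9.236, we reject H₀.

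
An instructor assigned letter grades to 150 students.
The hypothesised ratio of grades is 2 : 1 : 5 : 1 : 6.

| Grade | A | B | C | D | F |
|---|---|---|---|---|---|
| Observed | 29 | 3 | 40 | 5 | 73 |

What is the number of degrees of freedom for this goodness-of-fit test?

There are k = 5 categories and no parameters were estimated from the data, so df = 5 − 1 = 4.

4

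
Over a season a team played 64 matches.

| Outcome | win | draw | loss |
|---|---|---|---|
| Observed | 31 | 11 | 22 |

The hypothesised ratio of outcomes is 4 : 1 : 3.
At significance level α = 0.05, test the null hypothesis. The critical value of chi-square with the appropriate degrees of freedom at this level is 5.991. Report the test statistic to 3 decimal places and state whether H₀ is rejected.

Ratio total = 8. Expected counts: 64×4/8 = 32, 64×1/8 = 8, 64×3/8 = 24.
cat         O        E   (O−E)²/E
win        31       32     0.0313
draw       11        8     1.1250
loss       22       24     0.1667
Sum = 1.323
df = 2. Since 1.323 < 5.991, we do not reject H₀.

1.323; do not reject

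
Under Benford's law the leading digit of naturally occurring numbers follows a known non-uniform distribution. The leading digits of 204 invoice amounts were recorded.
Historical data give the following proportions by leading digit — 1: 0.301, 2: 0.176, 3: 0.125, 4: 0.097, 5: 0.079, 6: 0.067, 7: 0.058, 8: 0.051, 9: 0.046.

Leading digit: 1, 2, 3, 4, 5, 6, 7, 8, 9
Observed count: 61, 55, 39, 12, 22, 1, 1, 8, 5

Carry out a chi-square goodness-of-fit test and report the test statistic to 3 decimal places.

Expected counts E_i = n·p_i: 204×0.301 = 61.404, 204×0.176 = 35.904, 204×0.125 = 25.5, 204×0.097 = 19.788, 204×0.079 = 16.116, 204×0.067 = 13.668, 204×0.058 = 11.832, 204×0.051 = 10.404, 204×0.046 = 9.384.
1: (61 − 61.404)²/61.404 = 0.163216/61.404 = 0.0027
2: (55 − 35.904)²/35.904 = 364.657216/35.904 = 10.1565
3: (39 − 25.5)²/25.5 = 182.25/25.5 = 7.1471
4: (12 − 19.788)²/19.788 = 60.652944/19.788 = 3.0651
5: (22 − 16.116)²/16.116 = 34.621456/16.116 = 2.1483
6: (1 − 13.668)²/13.668 = 160.478224/13.668 = 11.7412
7: (1 − 11.832)²/11.832 = 117.332224/11.832 = 9.9165
8: (8 − 10.404)²/10.404 = 5.779216/10.404 = 0.5555
9: (5 − 9.384)²/9.384 = 19.219456/9.384 = 2.0481
Sum = 46.781

46.781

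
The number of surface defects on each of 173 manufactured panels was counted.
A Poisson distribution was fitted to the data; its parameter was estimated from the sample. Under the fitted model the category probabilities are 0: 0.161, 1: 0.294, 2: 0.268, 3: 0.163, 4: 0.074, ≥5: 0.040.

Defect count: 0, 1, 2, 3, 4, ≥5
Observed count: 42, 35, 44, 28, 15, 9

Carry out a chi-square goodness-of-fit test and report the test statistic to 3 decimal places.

Expected counts E_i = n·p_i: 173×0.161 = 27.853, 173×0.294 = 50.862, 173×0.268 = 46.364, 173×0.163 = 28.199, 173×0.074 = 12.802, 173×0.040 = 6.92.
0: (42 − 27.853)²/27.853 = 200.137609/27.853 = 7.1855
1: (35 − 50.862)²/50.862 = 251.603044/50.862 = 4.9468
2: (44 − 46.364)²/46.364 = 5.588496/46.364 = 0.1205
3: (28 − 28.199)²/28.199 = 0.039601/28.199 = 0.0014
4: (15 − 12.802)²/12.802 = 4.831204/12.802 = 0.3774
≥5: (9 − 6.92)²/6.92 = 4.3264/6.92 = 0.6252
Sum = 13.257

13.257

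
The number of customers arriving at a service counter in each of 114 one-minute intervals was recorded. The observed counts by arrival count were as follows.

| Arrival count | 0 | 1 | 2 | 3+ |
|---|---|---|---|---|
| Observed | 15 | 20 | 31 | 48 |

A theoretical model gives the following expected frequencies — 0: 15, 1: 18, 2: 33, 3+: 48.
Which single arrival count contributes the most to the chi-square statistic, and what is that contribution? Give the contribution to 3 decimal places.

1, 0.222

cat         O        E   (O−E)²/E
0          15       15     0.0000
1          20       18     0.2222
2          31       33     0.1212
3+         48       48     0.0000
The largest term is for 1: 0.222.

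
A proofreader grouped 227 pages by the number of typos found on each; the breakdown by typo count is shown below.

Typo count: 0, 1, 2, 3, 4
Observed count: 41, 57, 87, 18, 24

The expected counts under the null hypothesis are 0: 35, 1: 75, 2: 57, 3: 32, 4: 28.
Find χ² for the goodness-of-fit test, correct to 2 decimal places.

χ² = (41−35)²/35 + (57−75)²/75 + (87−57)²/57 + (18−32)²/32 + (24−28)²/28
   = 1.029 + 4.320 + 15.789 + 6.125 + 0.571
Sum = 27.83

27.83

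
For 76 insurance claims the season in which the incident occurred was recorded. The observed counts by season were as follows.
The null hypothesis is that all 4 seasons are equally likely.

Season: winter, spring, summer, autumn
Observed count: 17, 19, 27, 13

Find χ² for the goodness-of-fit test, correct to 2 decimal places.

5.47

Under H₀ each category has probability 1/4, so each expected count is 76/4 = 19.
cat         O        E   (O−E)²/E
winter     17       19      0.211
spring     19       19      0.000
summer     27       19      3.368
autumn     13       19      1.895
Sum = 5.47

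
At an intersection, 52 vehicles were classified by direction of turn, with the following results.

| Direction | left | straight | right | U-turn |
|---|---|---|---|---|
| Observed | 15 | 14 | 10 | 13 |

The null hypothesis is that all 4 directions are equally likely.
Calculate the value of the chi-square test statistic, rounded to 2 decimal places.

1.08

Expected count for each of the 4 categories: 52/4 = 13.
χ² = (15−13)²/13 + (14−13)²/13 + (10−13)²/13 + (13−13)²/13
   = 0.308 + 0.077 + 0.692 + 0.000
Sum = 1.08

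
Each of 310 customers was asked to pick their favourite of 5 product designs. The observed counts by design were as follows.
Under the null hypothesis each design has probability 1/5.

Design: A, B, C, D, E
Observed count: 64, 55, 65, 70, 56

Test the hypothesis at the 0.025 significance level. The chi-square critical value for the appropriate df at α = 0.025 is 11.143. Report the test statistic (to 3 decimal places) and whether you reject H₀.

Under H₀ each category has probability 1/5, so each expected count is 310/5 = 62.
A: (64 − 62)²/62 = 4/62 = 0.0645
B: (55 − 62)²/62 = 49/62 = 0.7903
C: (65 − 62)²/62 = 9/62 = 0.1452
D: (70 − 62)²/62 = 64/62 = 1.0323
E: (56 − 62)²/62 = 36/62 = 0.5806
Sum = 2.613
df = 4. Since 2.613 < 11.143, we do not reject H₀.

2.613; do not reject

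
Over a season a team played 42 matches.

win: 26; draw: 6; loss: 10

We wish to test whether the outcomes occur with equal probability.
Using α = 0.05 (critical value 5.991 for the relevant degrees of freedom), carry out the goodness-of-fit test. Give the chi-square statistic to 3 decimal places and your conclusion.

16.000; reject

Under H₀ each category has probability 1/3, so each expected count is 42/3 = 14.
cat         O        E   (O−E)²/E
win        26       14    10.2857
draw        6       14     4.5714
loss       10       14     1.1429
Sum = 16.000
df = 2. Since 16.000 > 5.991, we reject H₀.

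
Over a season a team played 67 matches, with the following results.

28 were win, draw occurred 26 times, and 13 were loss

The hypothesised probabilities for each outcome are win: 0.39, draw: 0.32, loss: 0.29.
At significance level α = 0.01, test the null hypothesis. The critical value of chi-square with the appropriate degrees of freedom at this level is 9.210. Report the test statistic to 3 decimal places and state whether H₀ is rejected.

Expected counts E_i = n·p_i: 67×0.39 = 26.13, 67×0.32 = 21.44, 67×0.29 = 19.43.
cat         O        E   (O−E)²/E
win        28    26.13     0.1338
draw       26    21.44     0.9699
loss       13    19.43     2.1279
Sum = 3.232
df = 2. Since 3.232 < 9.210, we do not reject H₀.

3.232; do not reject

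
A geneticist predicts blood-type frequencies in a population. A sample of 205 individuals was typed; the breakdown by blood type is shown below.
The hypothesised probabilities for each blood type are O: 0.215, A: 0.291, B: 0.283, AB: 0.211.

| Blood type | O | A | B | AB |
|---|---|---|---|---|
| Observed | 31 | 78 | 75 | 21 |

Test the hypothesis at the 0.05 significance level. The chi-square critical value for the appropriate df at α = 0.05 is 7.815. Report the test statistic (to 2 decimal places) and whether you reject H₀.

Expected counts E_i = n·p_i: 205×0.215 = 44.075, 205×0.291 = 59.655, 205×0.283 = 58.015, 205×0.211 = 43.255.
O: (31 − 44.075)²/44.075 = 170.955625/44.075 = 3.879
A: (78 − 59.655)²/59.655 = 336.539025/59.655 = 5.641
B: (75 − 58.015)²/58.015 = 288.490225/58.015 = 4.973
AB: (21 − 43.255)²/43.255 = 495.285025/43.255 = 11.450
Sum = 25.94
df = 3. Since 25.94 > 7.815, we reject H₀.

25.94; reject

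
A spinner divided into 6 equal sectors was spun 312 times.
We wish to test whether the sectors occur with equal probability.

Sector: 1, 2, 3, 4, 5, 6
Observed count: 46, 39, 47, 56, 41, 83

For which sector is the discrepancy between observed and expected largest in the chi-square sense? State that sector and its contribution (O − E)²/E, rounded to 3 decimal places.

Expected count for each of the 6 categories: 312/6 = 52.
1: (46 − 52)²/52 = 36/52 = 0.6923
2: (39 − 52)²/52 = 169/52 = 3.2500
3: (47 − 52)²/52 = 25/52 = 0.4808
4: (56 − 52)²/52 = 16/52 = 0.3077
5: (41 − 52)²/52 = 121/52 = 2.3269
6: (83 − 52)²/52 = 961/52 = 18.4808
The largest term is for 6: 18.481.

6, 18.481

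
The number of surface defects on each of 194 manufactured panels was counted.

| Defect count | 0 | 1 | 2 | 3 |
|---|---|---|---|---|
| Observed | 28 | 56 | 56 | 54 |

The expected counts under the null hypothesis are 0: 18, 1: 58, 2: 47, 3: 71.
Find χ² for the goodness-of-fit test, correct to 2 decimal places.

cat         O        E   (O−E)²/E
0          28       18      5.556
1          56       58      0.069
2          56       47      1.723
3          54       71      4.070
Sum = 11.42

11.42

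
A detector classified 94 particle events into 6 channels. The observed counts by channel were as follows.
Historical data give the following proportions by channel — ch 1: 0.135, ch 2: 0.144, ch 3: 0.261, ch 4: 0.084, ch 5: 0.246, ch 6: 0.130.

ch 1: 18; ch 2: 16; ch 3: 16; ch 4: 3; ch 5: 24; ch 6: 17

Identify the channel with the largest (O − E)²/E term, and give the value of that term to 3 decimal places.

ch 4, 3.036

Expected counts E_i = n·p_i: 94×0.135 = 12.69, 94×0.144 = 13.536, 94×0.261 = 24.534, 94×0.084 = 7.896, 94×0.246 = 23.124, 94×0.130 = 12.22.
cat         O        E   (O−E)²/E
ch 1       18    12.69     2.2219
ch 2       16   13.536     0.4485
ch 3       16   24.534     2.9685
ch 4        3    7.896     3.0358
ch 5       24   23.124     0.0332
ch 6       17    12.22     1.8698
The largest term is for ch 4: 3.036.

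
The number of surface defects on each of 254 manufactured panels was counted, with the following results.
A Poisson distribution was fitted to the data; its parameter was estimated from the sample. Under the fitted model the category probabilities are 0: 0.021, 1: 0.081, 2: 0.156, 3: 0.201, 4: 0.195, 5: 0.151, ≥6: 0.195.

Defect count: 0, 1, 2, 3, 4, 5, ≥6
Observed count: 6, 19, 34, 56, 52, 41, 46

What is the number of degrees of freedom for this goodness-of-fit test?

5

There are k = 7 categories and 1 parameter estimated from the data, so df = 7 − 1 − 1 = 5.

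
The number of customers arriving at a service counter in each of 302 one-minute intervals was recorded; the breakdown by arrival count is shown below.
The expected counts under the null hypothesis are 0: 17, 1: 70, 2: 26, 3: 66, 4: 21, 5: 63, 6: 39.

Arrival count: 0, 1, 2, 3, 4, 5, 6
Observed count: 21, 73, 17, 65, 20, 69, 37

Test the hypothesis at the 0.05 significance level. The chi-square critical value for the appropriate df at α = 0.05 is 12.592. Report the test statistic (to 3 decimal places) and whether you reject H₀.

4.922; do not reject

cat         O        E   (O−E)²/E
0          21       17     0.9412
1          73       70     0.1286
2          17       26     3.1154
3          65       66     0.0152
4          20       21     0.0476
5          69       63     0.5714
6          37       39     0.1026
Sum = 4.922
df = 6. Since 4.922 < 12.592, we do not reject H₀.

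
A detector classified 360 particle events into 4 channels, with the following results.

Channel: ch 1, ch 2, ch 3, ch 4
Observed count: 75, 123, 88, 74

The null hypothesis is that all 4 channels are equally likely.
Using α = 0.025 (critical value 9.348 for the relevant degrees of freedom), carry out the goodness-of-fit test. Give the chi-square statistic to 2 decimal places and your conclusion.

17.49; reject

Expected count for each of the 4 categories: 360/4 = 90.
cat         O        E   (O−E)²/E
ch 1       75       90      2.500
ch 2      123       90     12.100
ch 3       88       90      0.044
ch 4       74       90      2.844
Sum = 17.49
df = 3. Since 17.49 > 9.348, we reject H₀.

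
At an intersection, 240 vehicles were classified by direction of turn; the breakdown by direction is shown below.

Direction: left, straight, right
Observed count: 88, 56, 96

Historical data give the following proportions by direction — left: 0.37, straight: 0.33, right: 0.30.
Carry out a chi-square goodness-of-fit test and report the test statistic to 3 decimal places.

14.803

Expected counts E_i = n·p_i: 240×0.37 = 88.8, 240×0.33 = 79.2, 240×0.30 = 72.
cat           O        E   (O−E)²/E
left         88     88.8     0.0072
straight     56     79.2     6.7960
right        96       72     8.0000
Sum = 14.803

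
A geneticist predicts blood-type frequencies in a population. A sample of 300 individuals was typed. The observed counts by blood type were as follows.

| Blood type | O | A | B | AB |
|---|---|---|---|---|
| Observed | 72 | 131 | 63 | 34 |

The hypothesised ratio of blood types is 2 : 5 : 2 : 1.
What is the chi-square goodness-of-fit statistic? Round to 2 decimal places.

Ratio total = 10. Expected counts: 300×2/10 = 60, 300×5/10 = 150, 300×2/10 = 60, 300×1/10 = 30.
cat         O        E   (O−E)²/E
O          72       60      2.400
A         131      150      2.407
B          63       60      0.150
AB         34       30      0.533
Sum = 5.49

5.49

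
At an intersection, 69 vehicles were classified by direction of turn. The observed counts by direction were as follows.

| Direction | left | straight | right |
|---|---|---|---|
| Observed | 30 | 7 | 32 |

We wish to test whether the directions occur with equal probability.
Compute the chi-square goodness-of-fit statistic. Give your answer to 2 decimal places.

16.78

Expected count for each of the 3 categories: 69/3 = 23.
χ² = (30−23)²/23 + (7−23)²/23 + (32−23)²/23
   = 2.130 + 11.130 + 3.522
Sum = 16.78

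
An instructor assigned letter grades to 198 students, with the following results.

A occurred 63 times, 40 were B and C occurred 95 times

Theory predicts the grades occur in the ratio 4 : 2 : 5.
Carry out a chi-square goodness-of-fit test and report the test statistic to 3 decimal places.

1.847

Ratio total = 11. Expected counts: 198×4/11 = 72, 198×2/11 = 36, 198×5/11 = 90.
χ² = (63−72)²/72 + (40−36)²/36 + (95−90)²/90
   = 1.1250 + 0.4444 + 0.2778
Sum = 1.847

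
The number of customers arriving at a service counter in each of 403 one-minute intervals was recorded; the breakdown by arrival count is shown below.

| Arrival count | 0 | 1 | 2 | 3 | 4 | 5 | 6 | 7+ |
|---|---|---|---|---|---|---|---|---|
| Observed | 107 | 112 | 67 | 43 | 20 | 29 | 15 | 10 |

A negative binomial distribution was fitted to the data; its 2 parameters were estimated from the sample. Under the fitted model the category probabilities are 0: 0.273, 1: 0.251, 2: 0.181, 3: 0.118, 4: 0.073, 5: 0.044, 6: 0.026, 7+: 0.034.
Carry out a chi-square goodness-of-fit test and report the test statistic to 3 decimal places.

15.294

Expected counts E_i = n·p_i: 403×0.273 = 110.019, 403×0.251 = 101.153, 403×0.181 = 72.943, 403×0.118 = 47.554, 403×0.073 = 29.419, 403×0.044 = 17.732, 403×0.026 = 10.478, 403×0.034 = 13.702.
cat         O        E   (O−E)²/E
0         107  110.019     0.0828
1         112  101.153     1.1632
2          67   72.943     0.4842
3          43   47.554     0.4361
4          20   29.419     3.0157
5          29   17.732     7.1604
6          15   10.478     1.9516
7+         10   13.702     1.0002
Sum = 15.294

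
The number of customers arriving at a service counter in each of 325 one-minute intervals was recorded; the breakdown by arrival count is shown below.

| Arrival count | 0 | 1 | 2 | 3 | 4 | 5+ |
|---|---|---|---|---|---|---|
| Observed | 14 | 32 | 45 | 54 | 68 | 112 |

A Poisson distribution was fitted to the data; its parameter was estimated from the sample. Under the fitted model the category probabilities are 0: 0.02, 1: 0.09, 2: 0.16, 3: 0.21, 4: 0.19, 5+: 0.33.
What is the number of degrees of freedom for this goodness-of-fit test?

There are k = 6 categories and 1 parameter estimated from the data, so df = 6 − 1 − 1 = 4.

4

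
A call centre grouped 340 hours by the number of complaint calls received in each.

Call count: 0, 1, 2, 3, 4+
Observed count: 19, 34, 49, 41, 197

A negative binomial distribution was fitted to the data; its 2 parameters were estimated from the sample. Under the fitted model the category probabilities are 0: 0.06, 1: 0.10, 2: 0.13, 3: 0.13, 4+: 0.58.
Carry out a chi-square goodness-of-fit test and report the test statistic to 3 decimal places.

Expected counts E_i = n·p_i: 340×0.06 = 20.4, 340×0.10 = 34, 340×0.13 = 44.2, 340×0.13 = 44.2, 340×0.58 = 197.2.
0: (19 − 20.4)²/20.4 = 1.96/20.4 = 0.0961
1: (34 − 34)²/34 = 0/34 = 0.0000
2: (49 − 44.2)²/44.2 = 23.04/44.2 = 0.5213
3: (41 − 44.2)²/44.2 = 10.24/44.2 = 0.2317
4+: (197 − 197.2)²/197.2 = 0.04/197.2 = 0.0002
Sum = 0.849

0.849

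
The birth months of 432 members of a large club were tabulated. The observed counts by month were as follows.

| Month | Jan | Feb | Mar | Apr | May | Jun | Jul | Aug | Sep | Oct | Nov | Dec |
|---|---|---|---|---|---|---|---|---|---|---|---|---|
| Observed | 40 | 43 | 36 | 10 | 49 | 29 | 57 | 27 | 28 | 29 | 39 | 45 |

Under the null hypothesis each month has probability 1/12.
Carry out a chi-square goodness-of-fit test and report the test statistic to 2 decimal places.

46.78

Expected count for each of the 12 categories: 432/12 = 36.
cat         O        E   (O−E)²/E
Jan        40       36      0.444
Feb        43       36      1.361
Mar        36       36      0.000
Apr        10       36     18.778
May        49       36      4.694
Jun        29       36      1.361
Jul        57       36     12.250
Aug        27       36      2.250
Sep        28       36      1.778
Oct        29       36      1.361
Nov        39       36      0.250
Dec        45       36      2.250
Sum = 46.78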